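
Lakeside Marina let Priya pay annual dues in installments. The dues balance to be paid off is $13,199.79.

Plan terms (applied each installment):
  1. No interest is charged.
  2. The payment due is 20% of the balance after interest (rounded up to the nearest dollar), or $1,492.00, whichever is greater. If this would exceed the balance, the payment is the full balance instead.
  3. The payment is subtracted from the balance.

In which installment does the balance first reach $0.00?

# | Opening | Payment | End bal
1 | $13,199.79 | $2,640.00 | $10,559.79
2 | $10,559.79 | $2,112.00 | $8,447.79
3 | $8,447.79 | $1,690.00 | $6,757.79
4 | $6,757.79 | $1,492.00 | $5,265.79
5 | $5,265.79 | $1,492.00 | $3,773.79
6 | $3,773.79 | $1,492.00 | $2,281.79
7 | $2,281.79 | $1,492.00 | $789.79
8 | $789.79 | $789.79 | $0.00
Balance reaches $0.00 in installment 8.

8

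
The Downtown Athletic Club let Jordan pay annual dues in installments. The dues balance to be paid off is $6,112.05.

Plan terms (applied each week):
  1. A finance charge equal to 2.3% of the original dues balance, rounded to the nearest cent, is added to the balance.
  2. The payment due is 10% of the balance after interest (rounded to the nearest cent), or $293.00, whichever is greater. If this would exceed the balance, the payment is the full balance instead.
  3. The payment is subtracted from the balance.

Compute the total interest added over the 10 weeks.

$1,405.80

Week 1: opening $6,112.05; interest $140.58 → $6,252.63; payment $625.26; balance $5,627.37
Week 2: opening $5,627.37; interest $140.58 → $5,767.95; payment $576.80; balance $5,191.15
Week 3: opening $5,191.15; interest $140.58 → $5,331.73; payment $533.17; balance $4,798.56
Week 4: opening $4,798.56; interest $140.58 → $4,939.14; payment $493.91; balance $4,445.23
Week 5: opening $4,445.23; interest $140.58 → $4,585.81; payment $458.58; balance $4,127.23
Week 6: opening $4,127.23; interest $140.58 → $4,267.81; payment $426.78; balance $3,841.03
Week 7: opening $3,841.03; interest $140.58 → $3,981.61; payment $398.16; balance $3,583.45
Week 8: opening $3,583.45; interest $140.58 → $3,724.03; payment $372.40; balance $3,351.63
Week 9: opening $3,351.63; interest $140.58 → $3,492.21; payment $349.22; balance $3,142.99
Week 10: opening $3,142.99; interest $140.58 → $3,283.57; payment $328.36; balance $2,955.21
Total interest: $140.58 + $140.58 + $140.58 + $140.58 + $140.58 + $140.58 + $140.58 + $140.58 + $140.58 + $140.58 = $1,405.80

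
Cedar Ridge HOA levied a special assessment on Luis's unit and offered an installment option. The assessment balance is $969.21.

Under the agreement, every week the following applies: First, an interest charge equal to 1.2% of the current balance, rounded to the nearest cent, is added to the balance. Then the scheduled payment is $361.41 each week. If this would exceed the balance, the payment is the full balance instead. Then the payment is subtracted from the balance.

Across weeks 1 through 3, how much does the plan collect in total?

Week 1: opening $969.21; interest $11.63 → $980.84; payment $361.41; balance $619.43
Week 2: opening $619.43; interest $7.43 → $626.86; payment $361.41; balance $265.45
Week 3: opening $265.45; interest $3.19 → $268.64; payment $268.64; balance $0.00
Total paid: $991.46

$991.46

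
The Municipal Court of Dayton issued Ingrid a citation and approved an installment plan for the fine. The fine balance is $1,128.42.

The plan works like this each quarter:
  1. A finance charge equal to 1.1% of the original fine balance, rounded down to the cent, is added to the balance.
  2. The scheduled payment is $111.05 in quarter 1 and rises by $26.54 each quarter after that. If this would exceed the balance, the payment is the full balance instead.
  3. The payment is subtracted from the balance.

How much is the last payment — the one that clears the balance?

# | Opening | Interest | Payment | End bal
1 | $1,128.42 | $12.41 | $111.05 | $1,029.78
2 | $1,029.78 | $12.41 | $137.59 | $904.60
3 | $904.60 | $12.41 | $164.13 | $752.88
4 | $752.88 | $12.41 | $190.67 | $574.62
5 | $574.62 | $12.41 | $217.21 | $369.82
6 | $369.82 | $12.41 | $243.75 | $138.48
7 | $138.48 | $12.41 | $150.89 | $0.00

$150.89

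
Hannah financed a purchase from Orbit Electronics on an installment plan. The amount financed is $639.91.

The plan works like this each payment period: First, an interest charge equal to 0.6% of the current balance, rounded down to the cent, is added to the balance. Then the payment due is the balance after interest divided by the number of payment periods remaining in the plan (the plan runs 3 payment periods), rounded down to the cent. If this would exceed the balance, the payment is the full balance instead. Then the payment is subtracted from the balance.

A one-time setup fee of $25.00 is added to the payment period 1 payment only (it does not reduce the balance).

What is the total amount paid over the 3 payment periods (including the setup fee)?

Payment period 1: opening $639.91; interest $3.83 → $643.74; payment $214.58 (+ $25.00 fee); balance $429.16
Payment period 2: opening $429.16; interest $2.57 → $431.73; payment $215.86; balance $215.87
Payment period 3: opening $215.87; interest $1.29 → $217.16; payment $217.16; balance $0.00
Total paid: $672.60

$672.60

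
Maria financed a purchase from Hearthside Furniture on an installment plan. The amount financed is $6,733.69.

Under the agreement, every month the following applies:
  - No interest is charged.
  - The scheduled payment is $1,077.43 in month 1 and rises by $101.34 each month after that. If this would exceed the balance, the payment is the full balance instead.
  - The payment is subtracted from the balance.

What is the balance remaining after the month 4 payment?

# | Opening | Payment | End bal
1 | $6,733.69 | $1,077.43 | $5,656.26
2 | $5,656.26 | $1,178.77 | $4,477.49
3 | $4,477.49 | $1,280.11 | $3,197.38
4 | $3,197.38 | $1,381.45 | $1,815.93

$1,815.93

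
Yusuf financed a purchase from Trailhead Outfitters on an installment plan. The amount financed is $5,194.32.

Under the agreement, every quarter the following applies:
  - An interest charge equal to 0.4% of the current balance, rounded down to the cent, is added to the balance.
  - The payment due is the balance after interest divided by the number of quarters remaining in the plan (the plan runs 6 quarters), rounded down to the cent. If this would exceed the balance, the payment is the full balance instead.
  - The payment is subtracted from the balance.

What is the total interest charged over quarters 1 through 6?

$73.18

Quarter 1: opening $5,194.32; interest $20.77 → $5,215.09; payment $869.18; balance $4,345.91
Quarter 2: opening $4,345.91; interest $17.38 → $4,363.29; payment $872.65; balance $3,490.64
Quarter 3: opening $3,490.64; interest $13.96 → $3,504.60; payment $876.15; balance $2,628.45
Quarter 4: opening $2,628.45; interest $10.51 → $2,638.96; payment $879.65; balance $1,759.31
Quarter 5: opening $1,759.31; interest $7.03 → $1,766.34; payment $883.17; balance $883.17
Quarter 6: opening $883.17; interest $3.53 → $886.70; payment $886.70; balance $0.00
Total interest: $20.77 + $17.38 + $13.96 + $10.51 + $7.03 + $3.53 = $73.18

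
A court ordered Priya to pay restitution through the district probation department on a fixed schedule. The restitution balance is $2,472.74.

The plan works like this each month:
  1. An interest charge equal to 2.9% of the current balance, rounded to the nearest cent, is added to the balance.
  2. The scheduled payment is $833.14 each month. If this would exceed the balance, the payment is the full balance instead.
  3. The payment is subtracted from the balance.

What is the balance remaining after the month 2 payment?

Month 1: $2,472.74 +$71.71 interest = $2,544.45; pay $833.14 → $1,711.31
Month 2: $1,711.31 +$49.63 interest = $1,760.94; pay $833.14 → $927.80

$927.80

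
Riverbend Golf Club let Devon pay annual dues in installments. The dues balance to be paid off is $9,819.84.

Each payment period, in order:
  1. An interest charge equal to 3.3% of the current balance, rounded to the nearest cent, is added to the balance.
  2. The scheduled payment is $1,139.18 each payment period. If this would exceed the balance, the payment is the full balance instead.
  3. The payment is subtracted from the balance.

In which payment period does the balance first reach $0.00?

Payment period 1: opening $9,819.84; interest $324.05 → $10,143.89; payment $1,139.18; balance $9,004.71
Payment period 2: opening $9,004.71; interest $297.16 → $9,301.87; payment $1,139.18; balance $8,162.69
Payment period 3: opening $8,162.69; interest $269.37 → $8,432.06; payment $1,139.18; balance $7,292.88
Payment period 4: opening $7,292.88; interest $240.67 → $7,533.55; payment $1,139.18; balance $6,394.37
Payment period 5: opening $6,394.37; interest $211.01 → $6,605.38; payment $1,139.18; balance $5,466.20
Payment period 6: opening $5,466.20; interest $180.38 → $5,646.58; payment $1,139.18; balance $4,507.40
Payment period 7: opening $4,507.40; interest $148.74 → $4,656.14; payment $1,139.18; balance $3,516.96
Payment period 8: opening $3,516.96; interest $116.06 → $3,633.02; payment $1,139.18; balance $2,493.84
Payment period 9: opening $2,493.84; interest $82.30 → $2,576.14; payment $1,139.18; balance $1,436.96
Payment period 10: opening $1,436.96; interest $47.42 → $1,484.38; payment $1,139.18; balance $345.20
Payment period 11: opening $345.20; interest $11.39 → $356.59; payment $356.59; balance $0.00
Balance reaches $0.00 in payment period 11.

11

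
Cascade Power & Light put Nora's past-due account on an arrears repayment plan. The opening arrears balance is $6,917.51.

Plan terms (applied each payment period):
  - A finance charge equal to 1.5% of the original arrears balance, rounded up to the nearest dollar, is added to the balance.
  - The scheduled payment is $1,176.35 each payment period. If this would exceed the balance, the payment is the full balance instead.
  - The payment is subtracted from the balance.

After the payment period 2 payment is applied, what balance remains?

# | Opening | Interest | Payment | End bal
1 | $6,917.51 | $104.00 | $1,176.35 | $5,845.16
2 | $5,845.16 | $104.00 | $1,176.35 | $4,772.81

$4,772.81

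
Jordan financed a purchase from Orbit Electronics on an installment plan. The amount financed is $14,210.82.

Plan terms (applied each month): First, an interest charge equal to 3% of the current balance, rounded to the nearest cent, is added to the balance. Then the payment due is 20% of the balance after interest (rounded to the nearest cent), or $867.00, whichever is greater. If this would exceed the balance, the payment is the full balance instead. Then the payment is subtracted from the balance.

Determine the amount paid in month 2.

$2,412.20

# | Opening | Interest | Payment | End bal
1 | $14,210.82 | $426.32 | $2,927.43 | $11,709.71
2 | $11,709.71 | $351.29 | $2,412.20 | $9,648.80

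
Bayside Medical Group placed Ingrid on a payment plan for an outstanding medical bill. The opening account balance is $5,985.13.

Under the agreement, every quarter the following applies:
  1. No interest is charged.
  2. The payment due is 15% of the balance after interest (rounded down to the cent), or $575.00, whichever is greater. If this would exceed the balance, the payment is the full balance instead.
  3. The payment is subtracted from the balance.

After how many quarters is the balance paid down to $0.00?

Quarter 1: opening $5,985.13; payment $897.76; balance $5,087.37
Quarter 2: opening $5,087.37; payment $763.10; balance $4,324.27
Quarter 3: opening $4,324.27; payment $648.64; balance $3,675.63
Quarter 4: opening $3,675.63; payment $575.00; balance $3,100.63
Quarter 5: opening $3,100.63; payment $575.00; balance $2,525.63
Quarter 6: opening $2,525.63; payment $575.00; balance $1,950.63
Quarter 7: opening $1,950.63; payment $575.00; balance $1,375.63
Quarter 8: opening $1,375.63; payment $575.00; balance $800.63
Quarter 9: opening $800.63; payment $575.00; balance $225.63
Quarter 10: opening $225.63; payment $225.63; balance $0.00
Balance reaches $0.00 in quarter 10.

10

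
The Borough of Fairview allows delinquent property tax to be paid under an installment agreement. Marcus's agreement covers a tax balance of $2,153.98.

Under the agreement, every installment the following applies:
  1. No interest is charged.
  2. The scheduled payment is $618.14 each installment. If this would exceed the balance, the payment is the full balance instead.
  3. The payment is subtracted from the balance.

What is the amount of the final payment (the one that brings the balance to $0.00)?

Installment 1: $2,153.98 − $618.14 → $1,535.84
Installment 2: $1,535.84 − $618.14 → $917.70
Installment 3: $917.70 − $618.14 → $299.56
Installment 4: $299.56 − $299.56 → $0.00

$299.56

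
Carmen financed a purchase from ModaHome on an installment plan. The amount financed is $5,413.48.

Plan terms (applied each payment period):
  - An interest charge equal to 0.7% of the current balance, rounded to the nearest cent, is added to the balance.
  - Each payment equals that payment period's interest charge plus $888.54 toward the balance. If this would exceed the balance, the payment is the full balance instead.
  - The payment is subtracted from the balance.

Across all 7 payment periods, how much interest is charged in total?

$134.65

Payment period 1: $5,413.48 +$37.89 interest = $5,451.37; pay $926.43 → $4,524.94
Payment period 2: $4,524.94 +$31.67 interest = $4,556.61; pay $920.21 → $3,636.40
Payment period 3: $3,636.40 +$25.45 interest = $3,661.85; pay $913.99 → $2,747.86
Payment period 4: $2,747.86 +$19.24 interest = $2,767.10; pay $907.78 → $1,859.32
Payment period 5: $1,859.32 +$13.02 interest = $1,872.34; pay $901.56 → $970.78
Payment period 6: $970.78 +$6.80 interest = $977.58; pay $895.34 → $82.24
Payment period 7: $82.24 +$0.58 interest = $82.82; pay $82.82 → $0.00
Total interest: $37.89 + $31.67 + $25.45 + $19.24 + $13.02 + $6.80 + $0.58 = $134.65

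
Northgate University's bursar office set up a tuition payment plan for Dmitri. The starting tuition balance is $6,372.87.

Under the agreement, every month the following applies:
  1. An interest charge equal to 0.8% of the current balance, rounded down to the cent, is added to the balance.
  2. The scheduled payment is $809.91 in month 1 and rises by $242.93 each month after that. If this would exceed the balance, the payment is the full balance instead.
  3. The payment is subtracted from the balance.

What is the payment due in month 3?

$1,295.77

Month 1: $6,372.87 +$50.98 interest = $6,423.85; pay $809.91 → $5,613.94
Month 2: $5,613.94 +$44.91 interest = $5,658.85; pay $1,052.84 → $4,606.01
Month 3: $4,606.01 +$36.84 interest = $4,642.85; pay $1,295.77 → $3,347.08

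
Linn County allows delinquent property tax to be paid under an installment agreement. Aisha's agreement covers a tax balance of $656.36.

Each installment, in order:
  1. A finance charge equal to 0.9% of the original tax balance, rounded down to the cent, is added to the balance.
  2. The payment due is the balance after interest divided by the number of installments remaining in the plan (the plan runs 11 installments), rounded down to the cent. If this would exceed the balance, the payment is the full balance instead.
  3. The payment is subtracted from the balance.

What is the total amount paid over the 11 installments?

# | Opening | Interest | Payment | End bal
1 | $656.36 | $5.90 | $60.20 | $602.06
2 | $602.06 | $5.90 | $60.79 | $547.17
3 | $547.17 | $5.90 | $61.45 | $491.62
4 | $491.62 | $5.90 | $62.19 | $435.33
5 | $435.33 | $5.90 | $63.03 | $378.20
6 | $378.20 | $5.90 | $64.01 | $320.09
7 | $320.09 | $5.90 | $65.19 | $260.80
8 | $260.80 | $5.90 | $66.67 | $200.03
9 | $200.03 | $5.90 | $68.64 | $137.29
10 | $137.29 | $5.90 | $71.59 | $71.60
11 | $71.60 | $5.90 | $77.50 | $0.00
Total paid: $721.26

$721.26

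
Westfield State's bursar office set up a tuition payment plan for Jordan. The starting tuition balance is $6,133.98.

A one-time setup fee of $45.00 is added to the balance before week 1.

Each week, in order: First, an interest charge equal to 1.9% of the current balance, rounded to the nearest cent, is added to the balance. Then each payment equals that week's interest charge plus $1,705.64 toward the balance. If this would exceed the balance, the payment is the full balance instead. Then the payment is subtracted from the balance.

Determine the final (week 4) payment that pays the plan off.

Week 1: opening $6,178.98; interest $117.40 → $6,296.38; payment $1,823.04; balance $4,473.34
Week 2: opening $4,473.34; interest $84.99 → $4,558.33; payment $1,790.63; balance $2,767.70
Week 3: opening $2,767.70; interest $52.59 → $2,820.29; payment $1,758.23; balance $1,062.06
Week 4: opening $1,062.06; interest $20.18 → $1,082.24; payment $1,082.24; balance $0.00

$1,082.24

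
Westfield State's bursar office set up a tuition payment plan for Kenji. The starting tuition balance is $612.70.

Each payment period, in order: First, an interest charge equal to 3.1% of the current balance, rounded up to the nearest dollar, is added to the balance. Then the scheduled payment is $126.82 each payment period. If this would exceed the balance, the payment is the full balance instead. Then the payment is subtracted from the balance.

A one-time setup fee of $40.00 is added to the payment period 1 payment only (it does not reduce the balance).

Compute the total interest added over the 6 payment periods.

$65.00

Payment period 1: opening $612.70; interest $19.00 → $631.70; payment $126.82 (+ $40.00 fee); balance $504.88
Payment period 2: opening $504.88; interest $16.00 → $520.88; payment $126.82; balance $394.06
Payment period 3: opening $394.06; interest $13.00 → $407.06; payment $126.82; balance $280.24
Payment period 4: opening $280.24; interest $9.00 → $289.24; payment $126.82; balance $162.42
Payment period 5: opening $162.42; interest $6.00 → $168.42; payment $126.82; balance $41.60
Payment period 6: opening $41.60; interest $2.00 → $43.60; payment $43.60; balance $0.00
Total interest: $19.00 + $16.00 + $13.00 + $9.00 + $6.00 + $2.00 = $65.00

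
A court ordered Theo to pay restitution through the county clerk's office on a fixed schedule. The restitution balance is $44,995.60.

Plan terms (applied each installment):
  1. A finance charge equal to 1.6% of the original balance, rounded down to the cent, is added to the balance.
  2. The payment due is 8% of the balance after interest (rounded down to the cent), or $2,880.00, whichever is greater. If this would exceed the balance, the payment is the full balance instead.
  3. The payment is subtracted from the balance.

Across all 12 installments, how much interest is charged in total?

$8,639.04

# | Opening | Interest | Payment | End bal
1 | $44,995.60 | $719.92 | $3,657.24 | $42,058.28
2 | $42,058.28 | $719.92 | $3,422.25 | $39,355.95
3 | $39,355.95 | $719.92 | $3,206.06 | $36,869.81
4 | $36,869.81 | $719.92 | $3,007.17 | $34,582.56
5 | $34,582.56 | $719.92 | $2,880.00 | $32,422.48
6 | $32,422.48 | $719.92 | $2,880.00 | $30,262.40
7 | $30,262.40 | $719.92 | $2,880.00 | $28,102.32
8 | $28,102.32 | $719.92 | $2,880.00 | $25,942.24
9 | $25,942.24 | $719.92 | $2,880.00 | $23,782.16
10 | $23,782.16 | $719.92 | $2,880.00 | $21,622.08
11 | $21,622.08 | $719.92 | $2,880.00 | $19,462.00
12 | $19,462.00 | $719.92 | $2,880.00 | $17,301.92
Total interest: $719.92 + $719.92 + $719.92 + $719.92 + $719.92 + $719.92 + $719.92 + $719.92 + $719.92 + $719.92 + $719.92 + $719.92 = $8,639.04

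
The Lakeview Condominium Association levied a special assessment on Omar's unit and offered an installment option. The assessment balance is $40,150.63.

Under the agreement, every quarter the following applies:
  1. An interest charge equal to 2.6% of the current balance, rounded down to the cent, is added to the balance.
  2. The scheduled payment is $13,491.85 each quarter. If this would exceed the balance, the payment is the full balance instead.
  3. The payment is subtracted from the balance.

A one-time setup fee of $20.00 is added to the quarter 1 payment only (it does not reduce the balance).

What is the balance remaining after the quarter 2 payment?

$14,931.10

# | Opening | Interest | Payment | Fee | End bal
1 | $40,150.63 | $1,043.91 | $13,491.85 | $20.00 | $27,702.69
2 | $27,702.69 | $720.26 | $13,491.85 | — | $14,931.10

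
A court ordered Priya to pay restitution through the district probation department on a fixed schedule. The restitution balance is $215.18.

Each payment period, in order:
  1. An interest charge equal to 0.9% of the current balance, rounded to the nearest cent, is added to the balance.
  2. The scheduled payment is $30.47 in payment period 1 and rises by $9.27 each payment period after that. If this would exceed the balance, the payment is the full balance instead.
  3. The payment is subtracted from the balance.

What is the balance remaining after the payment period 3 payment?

$100.92

# | Opening | Interest | Payment | End bal
1 | $215.18 | $1.94 | $30.47 | $186.65
2 | $186.65 | $1.68 | $39.74 | $148.59
3 | $148.59 | $1.34 | $49.01 | $100.92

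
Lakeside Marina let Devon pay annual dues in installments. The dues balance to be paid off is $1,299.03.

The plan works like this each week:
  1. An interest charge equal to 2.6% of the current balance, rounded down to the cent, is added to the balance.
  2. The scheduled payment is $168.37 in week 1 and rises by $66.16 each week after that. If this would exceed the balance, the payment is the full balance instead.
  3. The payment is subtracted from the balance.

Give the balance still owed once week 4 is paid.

# | Opening | Interest | Payment | End bal
1 | $1,299.03 | $33.77 | $168.37 | $1,164.43
2 | $1,164.43 | $30.27 | $234.53 | $960.17
3 | $960.17 | $24.96 | $300.69 | $684.44
4 | $684.44 | $17.79 | $366.85 | $335.38

$335.38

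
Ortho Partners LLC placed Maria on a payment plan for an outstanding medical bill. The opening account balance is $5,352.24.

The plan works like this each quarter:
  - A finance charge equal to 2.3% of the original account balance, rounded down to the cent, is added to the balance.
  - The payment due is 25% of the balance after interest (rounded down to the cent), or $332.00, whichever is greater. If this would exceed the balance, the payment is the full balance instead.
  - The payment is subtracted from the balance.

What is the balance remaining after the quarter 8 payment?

Quarter 1: $5,352.24 +$123.10 interest = $5,475.34; pay $1,368.83 → $4,106.51
Quarter 2: $4,106.51 +$123.10 interest = $4,229.61; pay $1,057.40 → $3,172.21
Quarter 3: $3,172.21 +$123.10 interest = $3,295.31; pay $823.82 → $2,471.49
Quarter 4: $2,471.49 +$123.10 interest = $2,594.59; pay $648.64 → $1,945.95
Quarter 5: $1,945.95 +$123.10 interest = $2,069.05; pay $517.26 → $1,551.79
Quarter 6: $1,551.79 +$123.10 interest = $1,674.89; pay $418.72 → $1,256.17
Quarter 7: $1,256.17 +$123.10 interest = $1,379.27; pay $344.81 → $1,034.46
Quarter 8: $1,034.46 +$123.10 interest = $1,157.56; pay $332.00 → $825.56

$825.56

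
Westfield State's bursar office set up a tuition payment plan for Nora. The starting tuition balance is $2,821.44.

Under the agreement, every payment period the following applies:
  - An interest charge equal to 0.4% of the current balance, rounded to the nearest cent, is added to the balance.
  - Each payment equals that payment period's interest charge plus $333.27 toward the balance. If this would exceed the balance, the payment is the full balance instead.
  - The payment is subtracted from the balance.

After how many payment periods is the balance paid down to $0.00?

Payment period 1: $2,821.44 +$11.29 interest = $2,832.73; pay $344.56 → $2,488.17
Payment period 2: $2,488.17 +$9.95 interest = $2,498.12; pay $343.22 → $2,154.90
Payment period 3: $2,154.90 +$8.62 interest = $2,163.52; pay $341.89 → $1,821.63
Payment period 4: $1,821.63 +$7.29 interest = $1,828.92; pay $340.56 → $1,488.36
Payment period 5: $1,488.36 +$5.95 interest = $1,494.31; pay $339.22 → $1,155.09
Payment period 6: $1,155.09 +$4.62 interest = $1,159.71; pay $337.89 → $821.82
Payment period 7: $821.82 +$3.29 interest = $825.11; pay $336.56 → $488.55
Payment period 8: $488.55 +$1.95 interest = $490.50; pay $335.22 → $155.28
Payment period 9: $155.28 +$0.62 interest = $155.90; pay $155.90 → $0.00
Balance reaches $0.00 in payment period 9.

9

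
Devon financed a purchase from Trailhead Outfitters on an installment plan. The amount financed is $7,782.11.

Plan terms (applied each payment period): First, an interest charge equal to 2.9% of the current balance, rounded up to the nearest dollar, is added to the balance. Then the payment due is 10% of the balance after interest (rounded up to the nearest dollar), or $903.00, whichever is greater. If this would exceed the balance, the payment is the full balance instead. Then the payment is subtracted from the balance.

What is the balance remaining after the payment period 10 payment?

# | Opening | Interest | Payment | End bal
1 | $7,782.11 | $226.00 | $903.00 | $7,105.11
2 | $7,105.11 | $207.00 | $903.00 | $6,409.11
3 | $6,409.11 | $186.00 | $903.00 | $5,692.11
4 | $5,692.11 | $166.00 | $903.00 | $4,955.11
5 | $4,955.11 | $144.00 | $903.00 | $4,196.11
6 | $4,196.11 | $122.00 | $903.00 | $3,415.11
7 | $3,415.11 | $100.00 | $903.00 | $2,612.11
8 | $2,612.11 | $76.00 | $903.00 | $1,785.11
9 | $1,785.11 | $52.00 | $903.00 | $934.11
10 | $934.11 | $28.00 | $903.00 | $59.11

$59.11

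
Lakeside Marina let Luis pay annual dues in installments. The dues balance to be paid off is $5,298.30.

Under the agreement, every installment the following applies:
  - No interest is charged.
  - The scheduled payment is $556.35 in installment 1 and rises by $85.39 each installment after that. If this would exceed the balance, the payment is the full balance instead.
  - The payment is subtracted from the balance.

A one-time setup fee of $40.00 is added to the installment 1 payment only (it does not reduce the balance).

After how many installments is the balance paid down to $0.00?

7

Installment 1: opening $5,298.30; payment $556.35 (+ $40.00 fee); balance $4,741.95
Installment 2: opening $4,741.95; payment $641.74; balance $4,100.21
Installment 3: opening $4,100.21; payment $727.13; balance $3,373.08
Installment 4: opening $3,373.08; payment $812.52; balance $2,560.56
Installment 5: opening $2,560.56; payment $897.91; balance $1,662.65
Installment 6: opening $1,662.65; payment $983.30; balance $679.35
Installment 7: opening $679.35; payment $679.35; balance $0.00
Balance reaches $0.00 in installment 7.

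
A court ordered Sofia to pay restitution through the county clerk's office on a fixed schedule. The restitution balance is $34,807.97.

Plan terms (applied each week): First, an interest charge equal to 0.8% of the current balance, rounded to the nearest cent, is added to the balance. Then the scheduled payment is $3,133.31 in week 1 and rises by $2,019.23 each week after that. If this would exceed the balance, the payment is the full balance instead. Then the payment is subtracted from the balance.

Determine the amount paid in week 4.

Week 1: $34,807.97 +$278.46 interest = $35,086.43; pay $3,133.31 → $31,953.12
Week 2: $31,953.12 +$255.62 interest = $32,208.74; pay $5,152.54 → $27,056.20
Week 3: $27,056.20 +$216.45 interest = $27,272.65; pay $7,171.77 → $20,100.88
Week 4: $20,100.88 +$160.81 interest = $20,261.69; pay $9,191.00 → $11,070.69

$9,191.00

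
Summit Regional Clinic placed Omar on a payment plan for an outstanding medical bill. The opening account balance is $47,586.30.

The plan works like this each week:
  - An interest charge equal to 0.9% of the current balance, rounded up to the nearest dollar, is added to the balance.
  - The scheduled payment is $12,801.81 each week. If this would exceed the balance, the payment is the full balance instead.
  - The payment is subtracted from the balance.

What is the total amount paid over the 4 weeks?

Week 1: $47,586.30 +$429.00 interest = $48,015.30; pay $12,801.81 → $35,213.49
Week 2: $35,213.49 +$317.00 interest = $35,530.49; pay $12,801.81 → $22,728.68
Week 3: $22,728.68 +$205.00 interest = $22,933.68; pay $12,801.81 → $10,131.87
Week 4: $10,131.87 +$92.00 interest = $10,223.87; pay $10,223.87 → $0.00
Total paid: $48,629.30

$48,629.30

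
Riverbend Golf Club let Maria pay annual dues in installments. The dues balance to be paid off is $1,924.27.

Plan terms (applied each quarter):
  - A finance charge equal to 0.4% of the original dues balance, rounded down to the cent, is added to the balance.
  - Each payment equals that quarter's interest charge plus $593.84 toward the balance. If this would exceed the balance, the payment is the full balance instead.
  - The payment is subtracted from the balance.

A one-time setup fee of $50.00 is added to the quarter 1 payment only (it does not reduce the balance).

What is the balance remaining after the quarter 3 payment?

Quarter 1: $1,924.27 +$7.69 interest = $1,931.96; pay $601.53 (+ $50.00 fee) → $1,330.43
Quarter 2: $1,330.43 +$7.69 interest = $1,338.12; pay $601.53 → $736.59
Quarter 3: $736.59 +$7.69 interest = $744.28; pay $601.53 → $142.75

$142.75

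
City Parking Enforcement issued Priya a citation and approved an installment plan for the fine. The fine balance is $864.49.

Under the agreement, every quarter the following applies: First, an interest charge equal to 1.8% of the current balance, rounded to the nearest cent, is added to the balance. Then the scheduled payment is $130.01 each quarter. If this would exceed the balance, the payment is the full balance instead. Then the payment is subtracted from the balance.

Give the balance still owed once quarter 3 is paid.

Quarter 1: opening $864.49; interest $15.56 → $880.05; payment $130.01; balance $750.04
Quarter 2: opening $750.04; interest $13.50 → $763.54; payment $130.01; balance $633.53
Quarter 3: opening $633.53; interest $11.40 → $644.93; payment $130.01; balance $514.92

$514.92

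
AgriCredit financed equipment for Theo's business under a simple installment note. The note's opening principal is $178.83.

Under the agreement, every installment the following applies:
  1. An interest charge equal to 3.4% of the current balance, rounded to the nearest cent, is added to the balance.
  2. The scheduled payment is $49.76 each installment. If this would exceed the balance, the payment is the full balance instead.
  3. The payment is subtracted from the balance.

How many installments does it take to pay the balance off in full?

4

# | Opening | Interest | Payment | End bal
1 | $178.83 | $6.08 | $49.76 | $135.15
2 | $135.15 | $4.60 | $49.76 | $89.99
3 | $89.99 | $3.06 | $49.76 | $43.29
4 | $43.29 | $1.47 | $44.76 | $0.00
Balance reaches $0.00 in installment 4.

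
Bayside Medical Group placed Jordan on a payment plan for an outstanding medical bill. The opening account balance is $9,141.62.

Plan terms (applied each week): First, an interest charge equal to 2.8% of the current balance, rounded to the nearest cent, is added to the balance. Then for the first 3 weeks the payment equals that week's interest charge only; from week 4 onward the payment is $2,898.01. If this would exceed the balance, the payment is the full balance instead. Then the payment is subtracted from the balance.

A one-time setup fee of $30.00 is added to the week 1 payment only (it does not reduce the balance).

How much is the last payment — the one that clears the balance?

$1,019.25

Week 1: $9,141.62 +$255.97 interest = $9,397.59; pay $255.97 (+ $30.00 fee) → $9,141.62
Week 2: $9,141.62 +$255.97 interest = $9,397.59; pay $255.97 → $9,141.62
Week 3: $9,141.62 +$255.97 interest = $9,397.59; pay $255.97 → $9,141.62
Week 4: $9,141.62 +$255.97 interest = $9,397.59; pay $2,898.01 → $6,499.58
Week 5: $6,499.58 +$181.99 interest = $6,681.57; pay $2,898.01 → $3,783.56
Week 6: $3,783.56 +$105.94 interest = $3,889.50; pay $2,898.01 → $991.49
Week 7: $991.49 +$27.76 interest = $1,019.25; pay $1,019.25 → $0.00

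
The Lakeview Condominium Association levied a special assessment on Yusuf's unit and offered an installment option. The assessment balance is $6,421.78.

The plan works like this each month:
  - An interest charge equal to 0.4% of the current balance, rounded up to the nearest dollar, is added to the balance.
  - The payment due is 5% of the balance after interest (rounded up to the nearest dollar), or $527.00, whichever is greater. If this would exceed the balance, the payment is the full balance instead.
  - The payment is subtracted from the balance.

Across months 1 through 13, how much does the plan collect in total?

$6,603.78

Month 1: $6,421.78 +$26.00 interest = $6,447.78; pay $527.00 → $5,920.78
Month 2: $5,920.78 +$24.00 interest = $5,944.78; pay $527.00 → $5,417.78
Month 3: $5,417.78 +$22.00 interest = $5,439.78; pay $527.00 → $4,912.78
Month 4: $4,912.78 +$20.00 interest = $4,932.78; pay $527.00 → $4,405.78
Month 5: $4,405.78 +$18.00 interest = $4,423.78; pay $527.00 → $3,896.78
Month 6: $3,896.78 +$16.00 interest = $3,912.78; pay $527.00 → $3,385.78
Month 7: $3,385.78 +$14.00 interest = $3,399.78; pay $527.00 → $2,872.78
Month 8: $2,872.78 +$12.00 interest = $2,884.78; pay $527.00 → $2,357.78
Month 9: $2,357.78 +$10.00 interest = $2,367.78; pay $527.00 → $1,840.78
Month 10: $1,840.78 +$8.00 interest = $1,848.78; pay $527.00 → $1,321.78
Month 11: $1,321.78 +$6.00 interest = $1,327.78; pay $527.00 → $800.78
Month 12: $800.78 +$4.00 interest = $804.78; pay $527.00 → $277.78
Month 13: $277.78 +$2.00 interest = $279.78; pay $279.78 → $0.00
Total paid: $6,603.78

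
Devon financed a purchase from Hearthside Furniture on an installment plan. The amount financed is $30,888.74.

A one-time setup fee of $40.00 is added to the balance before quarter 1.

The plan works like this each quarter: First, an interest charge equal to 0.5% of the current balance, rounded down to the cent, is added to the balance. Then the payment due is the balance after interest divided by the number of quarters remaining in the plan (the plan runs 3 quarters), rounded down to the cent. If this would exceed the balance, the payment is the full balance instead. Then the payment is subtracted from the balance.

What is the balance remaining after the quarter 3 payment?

Quarter 1: opening $30,928.74; interest $154.64 → $31,083.38; payment $10,361.12; balance $20,722.26
Quarter 2: opening $20,722.26; interest $103.61 → $20,825.87; payment $10,412.93; balance $10,412.94
Quarter 3: opening $10,412.94; interest $52.06 → $10,465.00; payment $10,465.00; balance $0.00

$0.00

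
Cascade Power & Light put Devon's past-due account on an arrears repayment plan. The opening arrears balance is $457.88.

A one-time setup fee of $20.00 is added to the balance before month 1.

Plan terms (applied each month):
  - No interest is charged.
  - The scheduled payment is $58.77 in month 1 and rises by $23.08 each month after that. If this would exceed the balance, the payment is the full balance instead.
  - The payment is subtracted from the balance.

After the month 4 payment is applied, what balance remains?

# | Opening | Payment | End bal
1 | $477.88 | $58.77 | $419.11
2 | $419.11 | $81.85 | $337.26
3 | $337.26 | $104.93 | $232.33
4 | $232.33 | $128.01 | $104.32

$104.32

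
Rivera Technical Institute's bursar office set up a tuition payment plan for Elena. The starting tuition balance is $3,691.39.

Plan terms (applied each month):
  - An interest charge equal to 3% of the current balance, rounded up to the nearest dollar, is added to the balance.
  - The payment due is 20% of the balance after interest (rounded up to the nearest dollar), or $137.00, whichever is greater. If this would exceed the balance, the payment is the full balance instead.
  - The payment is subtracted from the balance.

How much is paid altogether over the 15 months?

$4,279.39

Month 1: $3,691.39 +$111.00 interest = $3,802.39; pay $761.00 → $3,041.39
Month 2: $3,041.39 +$92.00 interest = $3,133.39; pay $627.00 → $2,506.39
Month 3: $2,506.39 +$76.00 interest = $2,582.39; pay $517.00 → $2,065.39
Month 4: $2,065.39 +$62.00 interest = $2,127.39; pay $426.00 → $1,701.39
Month 5: $1,701.39 +$52.00 interest = $1,753.39; pay $351.00 → $1,402.39
Month 6: $1,402.39 +$43.00 interest = $1,445.39; pay $290.00 → $1,155.39
Month 7: $1,155.39 +$35.00 interest = $1,190.39; pay $239.00 → $951.39
Month 8: $951.39 +$29.00 interest = $980.39; pay $197.00 → $783.39
Month 9: $783.39 +$24.00 interest = $807.39; pay $162.00 → $645.39
Month 10: $645.39 +$20.00 interest = $665.39; pay $137.00 → $528.39
Month 11: $528.39 +$16.00 interest = $544.39; pay $137.00 → $407.39
Month 12: $407.39 +$13.00 interest = $420.39; pay $137.00 → $283.39
Month 13: $283.39 +$9.00 interest = $292.39; pay $137.00 → $155.39
Month 14: $155.39 +$5.00 interest = $160.39; pay $137.00 → $23.39
Month 15: $23.39 +$1.00 interest = $24.39; pay $24.39 → $0.00
Total paid: $4,279.39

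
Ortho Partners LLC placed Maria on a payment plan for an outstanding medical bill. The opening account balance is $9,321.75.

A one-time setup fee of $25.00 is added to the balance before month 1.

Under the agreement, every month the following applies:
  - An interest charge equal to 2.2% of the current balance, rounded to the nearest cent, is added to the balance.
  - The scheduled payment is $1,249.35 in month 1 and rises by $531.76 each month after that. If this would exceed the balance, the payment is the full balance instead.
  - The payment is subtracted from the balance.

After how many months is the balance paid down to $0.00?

5

Month 1: opening $9,346.75; interest $205.63 → $9,552.38; payment $1,249.35; balance $8,303.03
Month 2: opening $8,303.03; interest $182.67 → $8,485.70; payment $1,781.11; balance $6,704.59
Month 3: opening $6,704.59; interest $147.50 → $6,852.09; payment $2,312.87; balance $4,539.22
Month 4: opening $4,539.22; interest $99.86 → $4,639.08; payment $2,844.63; balance $1,794.45
Month 5: opening $1,794.45; interest $39.48 → $1,833.93; payment $1,833.93; balance $0.00
Balance reaches $0.00 in month 5.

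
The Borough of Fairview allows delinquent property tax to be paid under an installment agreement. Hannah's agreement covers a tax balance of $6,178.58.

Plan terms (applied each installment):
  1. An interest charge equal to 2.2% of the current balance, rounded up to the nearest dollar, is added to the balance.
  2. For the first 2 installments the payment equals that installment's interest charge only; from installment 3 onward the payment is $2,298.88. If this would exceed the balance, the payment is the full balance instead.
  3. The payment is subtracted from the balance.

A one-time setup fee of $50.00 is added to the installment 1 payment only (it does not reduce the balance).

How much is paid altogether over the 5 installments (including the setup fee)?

Installment 1: opening $6,178.58; interest $136.00 → $6,314.58; payment $136.00 (+ $50.00 fee); balance $6,178.58
Installment 2: opening $6,178.58; interest $136.00 → $6,314.58; payment $136.00; balance $6,178.58
Installment 3: opening $6,178.58; interest $136.00 → $6,314.58; payment $2,298.88; balance $4,015.70
Installment 4: opening $4,015.70; interest $89.00 → $4,104.70; payment $2,298.88; balance $1,805.82
Installment 5: opening $1,805.82; interest $40.00 → $1,845.82; payment $1,845.82; balance $0.00
Total paid: $6,765.58

$6,765.58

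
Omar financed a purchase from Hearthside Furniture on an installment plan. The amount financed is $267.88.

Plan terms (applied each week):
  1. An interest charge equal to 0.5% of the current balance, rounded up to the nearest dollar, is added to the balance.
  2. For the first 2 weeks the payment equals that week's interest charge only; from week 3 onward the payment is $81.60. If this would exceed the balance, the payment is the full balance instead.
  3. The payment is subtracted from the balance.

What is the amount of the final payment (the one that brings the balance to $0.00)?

# | Opening | Interest | Payment | End bal
1 | $267.88 | $2.00 | $2.00 | $267.88
2 | $267.88 | $2.00 | $2.00 | $267.88
3 | $267.88 | $2.00 | $81.60 | $188.28
4 | $188.28 | $1.00 | $81.60 | $107.68
5 | $107.68 | $1.00 | $81.60 | $27.08
6 | $27.08 | $1.00 | $28.08 | $0.00

$28.08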